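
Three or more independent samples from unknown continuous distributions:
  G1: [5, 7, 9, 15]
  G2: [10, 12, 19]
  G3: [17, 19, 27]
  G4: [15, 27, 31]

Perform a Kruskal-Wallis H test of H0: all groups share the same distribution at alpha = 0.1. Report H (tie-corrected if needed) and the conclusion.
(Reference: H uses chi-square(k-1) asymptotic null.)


Step 1: Combine all N = 13 observations and assign midranks.
sorted (value, group, rank): (5,G1,1), (7,G1,2), (9,G1,3), (10,G2,4), (12,G2,5), (15,G1,6.5), (15,G4,6.5), (17,G3,8), (19,G2,9.5), (19,G3,9.5), (27,G3,11.5), (27,G4,11.5), (31,G4,13)
Step 2: Sum ranks within each group.
R_1 = 12.5 (n_1 = 4)
R_2 = 18.5 (n_2 = 3)
R_3 = 29 (n_3 = 3)
R_4 = 31 (n_4 = 3)
Step 3: H = 12/(N(N+1)) * sum(R_i^2/n_i) - 3(N+1)
     = 12/(13*14) * (12.5^2/4 + 18.5^2/3 + 29^2/3 + 31^2/3) - 3*14
     = 0.065934 * 753.812 - 42
     = 7.701923.
Step 4: Ties present; correction factor C = 1 - 18/(13^3 - 13) = 0.991758. Corrected H = 7.701923 / 0.991758 = 7.765928.
Step 5: Under H0, H ~ chi^2(3); p-value = 0.051105.
Step 6: alpha = 0.1. reject H0.

H = 7.7659, df = 3, p = 0.051105, reject H0.


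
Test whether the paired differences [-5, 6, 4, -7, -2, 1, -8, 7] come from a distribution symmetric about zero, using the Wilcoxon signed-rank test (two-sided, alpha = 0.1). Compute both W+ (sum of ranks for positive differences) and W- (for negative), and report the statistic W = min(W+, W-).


Step 1: Drop any zero differences (none here) and take |d_i|.
|d| = [5, 6, 4, 7, 2, 1, 8, 7]
Step 2: Midrank |d_i| (ties get averaged ranks).
ranks: |5|->4, |6|->5, |4|->3, |7|->6.5, |2|->2, |1|->1, |8|->8, |7|->6.5
Step 3: Attach original signs; sum ranks with positive sign and with negative sign.
W+ = 5 + 3 + 1 + 6.5 = 15.5
W- = 4 + 6.5 + 2 + 8 = 20.5
(Check: W+ + W- = 36 should equal n(n+1)/2 = 36.)
Step 4: Test statistic W = min(W+, W-) = 15.5.
Step 5: Ties in |d|, so use the tie-corrected normal approximation.
        E[W] = n(n+1)/4 = 8*9/4 = 18.
        Tie groups: |d|=7 (t=2); sum(t^3 - t) = 6.
        Var[W] = n(n+1)(2n+1)/24 - sum(t^3-t)/48 = 1224/24 - 6/48 = 50.875.
        z = (W - E[W]) / sqrt(Var[W]) = (15.5 - 18) / 7.1327 = -0.3505.
        Two-sided p = 2*Phi(z) = 0.725964.
Step 6: alpha = 0.1. fail to reject H0.

W+ = 15.5, W- = 20.5, W = min = 15.5, p = 0.725964, fail to reject H0.


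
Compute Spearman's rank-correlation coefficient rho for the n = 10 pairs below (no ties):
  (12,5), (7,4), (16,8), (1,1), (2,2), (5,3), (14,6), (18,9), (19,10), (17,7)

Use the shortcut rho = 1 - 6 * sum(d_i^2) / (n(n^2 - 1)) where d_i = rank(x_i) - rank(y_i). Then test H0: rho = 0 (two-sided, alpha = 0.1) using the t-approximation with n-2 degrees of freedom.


Step 1: Rank x and y separately (midranks; no ties here).
rank(x): 12->5, 7->4, 16->7, 1->1, 2->2, 5->3, 14->6, 18->9, 19->10, 17->8
rank(y): 5->5, 4->4, 8->8, 1->1, 2->2, 3->3, 6->6, 9->9, 10->10, 7->7
Step 2: d_i = R_x(i) - R_y(i); compute d_i^2.
  (5-5)^2=0, (4-4)^2=0, (7-8)^2=1, (1-1)^2=0, (2-2)^2=0, (3-3)^2=0, (6-6)^2=0, (9-9)^2=0, (10-10)^2=0, (8-7)^2=1
sum(d^2) = 2.
Step 3: rho = 1 - 6*2 / (10*(10^2 - 1)) = 1 - 12/990 = 0.987879.
Step 4: Under H0, t = rho * sqrt((n-2)/(1-rho^2)) = 18.0003 ~ t(8).
Step 5: Two-sided p-value from the t-distribution with 8 df = 0.000000.
Step 6: alpha = 0.1. reject H0.

rho = 0.9879, p = 0.000000, reject H0 at alpha = 0.1.


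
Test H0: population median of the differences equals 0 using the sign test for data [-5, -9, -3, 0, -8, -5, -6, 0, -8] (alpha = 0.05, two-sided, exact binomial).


Step 1: Discard zero differences. Original n = 9; n_eff = number of nonzero differences = 7.
Nonzero differences (with sign): -5, -9, -3, -8, -5, -6, -8
Step 2: Count signs: positive = 0, negative = 7.
Step 3: Under H0: P(positive) = 0.5, so the number of positives S ~ Bin(7, 0.5).
Step 4: Two-sided exact p-value = sum of Bin(7,0.5) probabilities at or below the observed probability = 0.015625.
Step 5: alpha = 0.05. reject H0.

n_eff = 7, pos = 0, neg = 7, p = 0.015625, reject H0.


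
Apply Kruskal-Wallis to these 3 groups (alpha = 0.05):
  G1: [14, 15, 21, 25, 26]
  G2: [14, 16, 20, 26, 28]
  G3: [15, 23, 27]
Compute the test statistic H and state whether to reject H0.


Step 1: Combine all N = 13 observations and assign midranks.
sorted (value, group, rank): (14,G1,1.5), (14,G2,1.5), (15,G1,3.5), (15,G3,3.5), (16,G2,5), (20,G2,6), (21,G1,7), (23,G3,8), (25,G1,9), (26,G1,10.5), (26,G2,10.5), (27,G3,12), (28,G2,13)
Step 2: Sum ranks within each group.
R_1 = 31.5 (n_1 = 5)
R_2 = 36 (n_2 = 5)
R_3 = 23.5 (n_3 = 3)
Step 3: H = 12/(N(N+1)) * sum(R_i^2/n_i) - 3(N+1)
     = 12/(13*14) * (31.5^2/5 + 36^2/5 + 23.5^2/3) - 3*14
     = 0.065934 * 641.733 - 42
     = 0.312088.
Step 4: Ties present; correction factor C = 1 - 18/(13^3 - 13) = 0.991758. Corrected H = 0.312088 / 0.991758 = 0.314681.
Step 5: Under H0, H ~ chi^2(2); p-value = 0.854413.
Step 6: alpha = 0.05. fail to reject H0.

H = 0.3147, df = 2, p = 0.854413, fail to reject H0.


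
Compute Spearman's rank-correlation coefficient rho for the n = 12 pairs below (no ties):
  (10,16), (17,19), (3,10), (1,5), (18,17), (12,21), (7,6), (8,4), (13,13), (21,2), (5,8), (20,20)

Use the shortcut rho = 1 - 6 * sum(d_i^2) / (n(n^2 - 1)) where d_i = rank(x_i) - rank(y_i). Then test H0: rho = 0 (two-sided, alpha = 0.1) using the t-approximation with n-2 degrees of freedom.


Step 1: Rank x and y separately (midranks; no ties here).
rank(x): 10->6, 17->9, 3->2, 1->1, 18->10, 12->7, 7->4, 8->5, 13->8, 21->12, 5->3, 20->11
rank(y): 16->8, 19->10, 10->6, 5->3, 17->9, 21->12, 6->4, 4->2, 13->7, 2->1, 8->5, 20->11
Step 2: d_i = R_x(i) - R_y(i); compute d_i^2.
  (6-8)^2=4, (9-10)^2=1, (2-6)^2=16, (1-3)^2=4, (10-9)^2=1, (7-12)^2=25, (4-4)^2=0, (5-2)^2=9, (8-7)^2=1, (12-1)^2=121, (3-5)^2=4, (11-11)^2=0
sum(d^2) = 186.
Step 3: rho = 1 - 6*186 / (12*(12^2 - 1)) = 1 - 1116/1716 = 0.349650.
Step 4: Under H0, t = rho * sqrt((n-2)/(1-rho^2)) = 1.1802 ~ t(10).
Step 5: Two-sided p-value from the t-distribution with 10 df = 0.265239.
Step 6: alpha = 0.1. fail to reject H0.

rho = 0.3497, p = 0.265239, fail to reject H0 at alpha = 0.1.


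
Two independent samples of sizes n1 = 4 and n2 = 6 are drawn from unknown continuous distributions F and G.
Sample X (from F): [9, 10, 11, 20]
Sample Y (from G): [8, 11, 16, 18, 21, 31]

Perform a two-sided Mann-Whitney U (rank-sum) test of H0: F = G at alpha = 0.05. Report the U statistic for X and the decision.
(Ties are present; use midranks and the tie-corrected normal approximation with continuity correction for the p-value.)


Step 1: Combine and sort all 10 observations; assign midranks.
sorted (value, group): (8,Y), (9,X), (10,X), (11,X), (11,Y), (16,Y), (18,Y), (20,X), (21,Y), (31,Y)
ranks: 8->1, 9->2, 10->3, 11->4.5, 11->4.5, 16->6, 18->7, 20->8, 21->9, 31->10
Step 2: Rank sum for X: R1 = 2 + 3 + 4.5 + 8 = 17.5.
Step 3: U_X = R1 - n1(n1+1)/2 = 17.5 - 4*5/2 = 17.5 - 10 = 7.5.
       U_Y = n1*n2 - U_X = 24 - 7.5 = 16.5.
Step 4: Ties are present, so use the tie-corrected normal approximation (with continuity correction) for the p-value.
Step 5: p-value = 0.392330; compare to alpha = 0.05. fail to reject H0.

U_X = 7.5, p = 0.392330, fail to reject H0 at alpha = 0.05.


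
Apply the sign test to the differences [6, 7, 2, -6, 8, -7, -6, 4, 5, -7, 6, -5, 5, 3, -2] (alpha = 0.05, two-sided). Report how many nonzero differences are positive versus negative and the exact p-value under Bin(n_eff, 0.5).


Step 1: Discard zero differences. Original n = 15; n_eff = number of nonzero differences = 15.
Nonzero differences (with sign): +6, +7, +2, -6, +8, -7, -6, +4, +5, -7, +6, -5, +5, +3, -2
Step 2: Count signs: positive = 9, negative = 6.
Step 3: Under H0: P(positive) = 0.5, so the number of positives S ~ Bin(15, 0.5).
Step 4: Two-sided exact p-value = sum of Bin(15,0.5) probabilities at or below the observed probability = 0.607239.
Step 5: alpha = 0.05. fail to reject H0.

n_eff = 15, pos = 9, neg = 6, p = 0.607239, fail to reject H0.


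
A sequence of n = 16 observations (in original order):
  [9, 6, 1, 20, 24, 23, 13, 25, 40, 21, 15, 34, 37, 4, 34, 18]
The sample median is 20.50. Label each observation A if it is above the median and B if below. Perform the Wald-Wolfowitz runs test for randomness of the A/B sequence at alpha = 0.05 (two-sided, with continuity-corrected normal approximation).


Step 1: Compute median = 20.50; label A = above, B = below.
Labels in order: BBBBAABAAABAABAB  (n_A = 8, n_B = 8)
Step 2: Count runs R = 9.
Step 3: Under H0 (random ordering), E[R] = 2*n_A*n_B/(n_A+n_B) + 1 = 2*8*8/16 + 1 = 9.0000.
        Var[R] = 2*n_A*n_B*(2*n_A*n_B - n_A - n_B) / ((n_A+n_B)^2 * (n_A+n_B-1)) = 14336/3840 = 3.7333.
        SD[R] = 1.9322.
Step 4: R = E[R], so z = 0 with no continuity correction.
Step 5: Two-sided p-value via normal approximation = 2*(1 - Phi(|z|)) = 1.000000.
Step 6: alpha = 0.05. fail to reject H0.

R = 9, z = 0.0000, p = 1.000000, fail to reject H0.


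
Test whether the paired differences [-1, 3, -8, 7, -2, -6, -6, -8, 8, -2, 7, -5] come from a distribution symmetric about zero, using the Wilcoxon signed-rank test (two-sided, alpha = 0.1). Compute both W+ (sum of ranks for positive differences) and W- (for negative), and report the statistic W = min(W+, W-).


Step 1: Drop any zero differences (none here) and take |d_i|.
|d| = [1, 3, 8, 7, 2, 6, 6, 8, 8, 2, 7, 5]
Step 2: Midrank |d_i| (ties get averaged ranks).
ranks: |1|->1, |3|->4, |8|->11, |7|->8.5, |2|->2.5, |6|->6.5, |6|->6.5, |8|->11, |8|->11, |2|->2.5, |7|->8.5, |5|->5
Step 3: Attach original signs; sum ranks with positive sign and with negative sign.
W+ = 4 + 8.5 + 11 + 8.5 = 32
W- = 1 + 11 + 2.5 + 6.5 + 6.5 + 11 + 2.5 + 5 = 46
(Check: W+ + W- = 78 should equal n(n+1)/2 = 78.)
Step 4: Test statistic W = min(W+, W-) = 32.
Step 5: Ties in |d|, so use the tie-corrected normal approximation.
        E[W] = n(n+1)/4 = 12*13/4 = 39.
        Tie groups: |d|=2 (t=2), |d|=6 (t=2), |d|=7 (t=2), |d|=8 (t=3); sum(t^3 - t) = 42.
        Var[W] = n(n+1)(2n+1)/24 - sum(t^3-t)/48 = 3900/24 - 42/48 = 161.625.
        z = (W - E[W]) / sqrt(Var[W]) = (32 - 39) / 12.7132 = -0.5506.
        Two-sided p = 2*Phi(z) = 0.581901.
Step 6: alpha = 0.1. fail to reject H0.

W+ = 32, W- = 46, W = min = 32, p = 0.581901, fail to reject H0.


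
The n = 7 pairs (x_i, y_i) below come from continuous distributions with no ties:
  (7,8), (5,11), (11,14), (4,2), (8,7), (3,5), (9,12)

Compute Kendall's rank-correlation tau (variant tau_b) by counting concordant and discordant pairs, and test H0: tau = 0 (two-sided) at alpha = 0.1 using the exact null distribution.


Step 1: Enumerate the 21 unordered pairs (i,j) with i<j and classify each by sign(x_j-x_i) * sign(y_j-y_i).
  (1,2):dx=-2,dy=+3->D; (1,3):dx=+4,dy=+6->C; (1,4):dx=-3,dy=-6->C; (1,5):dx=+1,dy=-1->D
  (1,6):dx=-4,dy=-3->C; (1,7):dx=+2,dy=+4->C; (2,3):dx=+6,dy=+3->C; (2,4):dx=-1,dy=-9->C
  (2,5):dx=+3,dy=-4->D; (2,6):dx=-2,dy=-6->C; (2,7):dx=+4,dy=+1->C; (3,4):dx=-7,dy=-12->C
  (3,5):dx=-3,dy=-7->C; (3,6):dx=-8,dy=-9->C; (3,7):dx=-2,dy=-2->C; (4,5):dx=+4,dy=+5->C
  (4,6):dx=-1,dy=+3->D; (4,7):dx=+5,dy=+10->C; (5,6):dx=-5,dy=-2->C; (5,7):dx=+1,dy=+5->C
  (6,7):dx=+6,dy=+7->C
Step 2: C = 17, D = 4, total pairs = 21.
Step 3: tau = (C - D)/(n(n-1)/2) = (17 - 4)/21 = 0.619048.
Step 4: Exact two-sided p-value (enumerate n! = 5040 permutations of y under H0): p = 0.069048.
Step 5: alpha = 0.1. reject H0.

tau_b = 0.6190 (C=17, D=4), p = 0.069048, reject H0.


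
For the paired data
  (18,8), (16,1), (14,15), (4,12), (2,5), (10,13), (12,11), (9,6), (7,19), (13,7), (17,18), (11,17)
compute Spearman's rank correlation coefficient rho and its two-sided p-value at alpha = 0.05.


Step 1: Rank x and y separately (midranks; no ties here).
rank(x): 18->12, 16->10, 14->9, 4->2, 2->1, 10->5, 12->7, 9->4, 7->3, 13->8, 17->11, 11->6
rank(y): 8->5, 1->1, 15->9, 12->7, 5->2, 13->8, 11->6, 6->3, 19->12, 7->4, 18->11, 17->10
Step 2: d_i = R_x(i) - R_y(i); compute d_i^2.
  (12-5)^2=49, (10-1)^2=81, (9-9)^2=0, (2-7)^2=25, (1-2)^2=1, (5-8)^2=9, (7-6)^2=1, (4-3)^2=1, (3-12)^2=81, (8-4)^2=16, (11-11)^2=0, (6-10)^2=16
sum(d^2) = 280.
Step 3: rho = 1 - 6*280 / (12*(12^2 - 1)) = 1 - 1680/1716 = 0.020979.
Step 4: Under H0, t = rho * sqrt((n-2)/(1-rho^2)) = 0.0664 ~ t(10).
Step 5: Two-sided p-value from the t-distribution with 10 df = 0.948402.
Step 6: alpha = 0.05. fail to reject H0.

rho = 0.0210, p = 0.948402, fail to reject H0 at alpha = 0.05.


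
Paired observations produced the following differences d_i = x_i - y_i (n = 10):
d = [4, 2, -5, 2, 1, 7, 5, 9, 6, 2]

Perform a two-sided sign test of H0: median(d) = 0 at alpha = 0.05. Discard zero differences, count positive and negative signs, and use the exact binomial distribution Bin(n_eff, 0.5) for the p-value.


Step 1: Discard zero differences. Original n = 10; n_eff = number of nonzero differences = 10.
Nonzero differences (with sign): +4, +2, -5, +2, +1, +7, +5, +9, +6, +2
Step 2: Count signs: positive = 9, negative = 1.
Step 3: Under H0: P(positive) = 0.5, so the number of positives S ~ Bin(10, 0.5).
Step 4: Two-sided exact p-value = sum of Bin(10,0.5) probabilities at or below the observed probability = 0.021484.
Step 5: alpha = 0.05. reject H0.

n_eff = 10, pos = 9, neg = 1, p = 0.021484, reject H0.


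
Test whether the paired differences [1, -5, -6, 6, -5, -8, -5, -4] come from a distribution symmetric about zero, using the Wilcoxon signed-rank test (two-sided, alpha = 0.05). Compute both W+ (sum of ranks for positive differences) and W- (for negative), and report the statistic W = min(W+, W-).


Step 1: Drop any zero differences (none here) and take |d_i|.
|d| = [1, 5, 6, 6, 5, 8, 5, 4]
Step 2: Midrank |d_i| (ties get averaged ranks).
ranks: |1|->1, |5|->4, |6|->6.5, |6|->6.5, |5|->4, |8|->8, |5|->4, |4|->2
Step 3: Attach original signs; sum ranks with positive sign and with negative sign.
W+ = 1 + 6.5 = 7.5
W- = 4 + 6.5 + 4 + 8 + 4 + 2 = 28.5
(Check: W+ + W- = 36 should equal n(n+1)/2 = 36.)
Step 4: Test statistic W = min(W+, W-) = 7.5.
Step 5: Ties in |d|, so use the tie-corrected normal approximation.
        E[W] = n(n+1)/4 = 8*9/4 = 18.
        Tie groups: |d|=5 (t=3), |d|=6 (t=2); sum(t^3 - t) = 30.
        Var[W] = n(n+1)(2n+1)/24 - sum(t^3-t)/48 = 1224/24 - 30/48 = 50.375.
        z = (W - E[W]) / sqrt(Var[W]) = (7.5 - 18) / 7.0975 = -1.4794.
        Two-sided p = 2*Phi(z) = 0.139037.
Step 6: alpha = 0.05. fail to reject H0.

W+ = 7.5, W- = 28.5, W = min = 7.5, p = 0.139037, fail to reject H0.


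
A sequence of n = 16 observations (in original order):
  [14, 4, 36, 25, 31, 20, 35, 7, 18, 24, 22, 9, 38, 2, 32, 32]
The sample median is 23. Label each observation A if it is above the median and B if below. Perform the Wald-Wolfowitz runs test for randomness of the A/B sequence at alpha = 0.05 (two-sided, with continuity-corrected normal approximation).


Step 1: Compute median = 23; label A = above, B = below.
Labels in order: BBAAABABBABBABAA  (n_A = 8, n_B = 8)
Step 2: Count runs R = 10.
Step 3: Under H0 (random ordering), E[R] = 2*n_A*n_B/(n_A+n_B) + 1 = 2*8*8/16 + 1 = 9.0000.
        Var[R] = 2*n_A*n_B*(2*n_A*n_B - n_A - n_B) / ((n_A+n_B)^2 * (n_A+n_B-1)) = 14336/3840 = 3.7333.
        SD[R] = 1.9322.
Step 4: Continuity-corrected z = (R - 0.5 - E[R]) / SD[R] = (10 - 0.5 - 9.0000) / 1.9322 = 0.2588.
Step 5: Two-sided p-value via normal approximation = 2*(1 - Phi(|z|)) = 0.795809.
Step 6: alpha = 0.05. fail to reject H0.

R = 10, z = 0.2588, p = 0.795809, fail to reject H0.


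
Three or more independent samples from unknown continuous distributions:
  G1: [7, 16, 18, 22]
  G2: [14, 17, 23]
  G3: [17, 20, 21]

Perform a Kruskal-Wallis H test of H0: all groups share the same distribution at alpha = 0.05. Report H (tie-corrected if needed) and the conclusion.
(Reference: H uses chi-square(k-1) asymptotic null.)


Step 1: Combine all N = 10 observations and assign midranks.
sorted (value, group, rank): (7,G1,1), (14,G2,2), (16,G1,3), (17,G2,4.5), (17,G3,4.5), (18,G1,6), (20,G3,7), (21,G3,8), (22,G1,9), (23,G2,10)
Step 2: Sum ranks within each group.
R_1 = 19 (n_1 = 4)
R_2 = 16.5 (n_2 = 3)
R_3 = 19.5 (n_3 = 3)
Step 3: H = 12/(N(N+1)) * sum(R_i^2/n_i) - 3(N+1)
     = 12/(10*11) * (19^2/4 + 16.5^2/3 + 19.5^2/3) - 3*11
     = 0.109091 * 307.75 - 33
     = 0.572727.
Step 4: Ties present; correction factor C = 1 - 6/(10^3 - 10) = 0.993939. Corrected H = 0.572727 / 0.993939 = 0.576220.
Step 5: Under H0, H ~ chi^2(2); p-value = 0.749679.
Step 6: alpha = 0.05. fail to reject H0.

H = 0.5762, df = 2, p = 0.749679, fail to reject H0.


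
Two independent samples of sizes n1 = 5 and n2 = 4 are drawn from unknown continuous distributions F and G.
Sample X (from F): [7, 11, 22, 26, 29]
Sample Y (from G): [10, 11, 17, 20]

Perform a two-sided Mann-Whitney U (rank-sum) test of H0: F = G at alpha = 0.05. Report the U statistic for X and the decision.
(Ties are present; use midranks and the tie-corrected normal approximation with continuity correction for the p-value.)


Step 1: Combine and sort all 9 observations; assign midranks.
sorted (value, group): (7,X), (10,Y), (11,X), (11,Y), (17,Y), (20,Y), (22,X), (26,X), (29,X)
ranks: 7->1, 10->2, 11->3.5, 11->3.5, 17->5, 20->6, 22->7, 26->8, 29->9
Step 2: Rank sum for X: R1 = 1 + 3.5 + 7 + 8 + 9 = 28.5.
Step 3: U_X = R1 - n1(n1+1)/2 = 28.5 - 5*6/2 = 28.5 - 15 = 13.5.
       U_Y = n1*n2 - U_X = 20 - 13.5 = 6.5.
Step 4: Ties are present, so use the tie-corrected normal approximation (with continuity correction) for the p-value.
Step 5: p-value = 0.460558; compare to alpha = 0.05. fail to reject H0.

U_X = 13.5, p = 0.460558, fail to reject H0 at alpha = 0.05.


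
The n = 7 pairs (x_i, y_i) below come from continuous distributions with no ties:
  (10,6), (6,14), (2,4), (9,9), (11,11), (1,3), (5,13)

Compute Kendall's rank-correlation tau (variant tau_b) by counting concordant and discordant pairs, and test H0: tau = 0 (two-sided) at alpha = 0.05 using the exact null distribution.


Step 1: Enumerate the 21 unordered pairs (i,j) with i<j and classify each by sign(x_j-x_i) * sign(y_j-y_i).
  (1,2):dx=-4,dy=+8->D; (1,3):dx=-8,dy=-2->C; (1,4):dx=-1,dy=+3->D; (1,5):dx=+1,dy=+5->C
  (1,6):dx=-9,dy=-3->C; (1,7):dx=-5,dy=+7->D; (2,3):dx=-4,dy=-10->C; (2,4):dx=+3,dy=-5->D
  (2,5):dx=+5,dy=-3->D; (2,6):dx=-5,dy=-11->C; (2,7):dx=-1,dy=-1->C; (3,4):dx=+7,dy=+5->C
  (3,5):dx=+9,dy=+7->C; (3,6):dx=-1,dy=-1->C; (3,7):dx=+3,dy=+9->C; (4,5):dx=+2,dy=+2->C
  (4,6):dx=-8,dy=-6->C; (4,7):dx=-4,dy=+4->D; (5,6):dx=-10,dy=-8->C; (5,7):dx=-6,dy=+2->D
  (6,7):dx=+4,dy=+10->C
Step 2: C = 14, D = 7, total pairs = 21.
Step 3: tau = (C - D)/(n(n-1)/2) = (14 - 7)/21 = 0.333333.
Step 4: Exact two-sided p-value (enumerate n! = 5040 permutations of y under H0): p = 0.381349.
Step 5: alpha = 0.05. fail to reject H0.

tau_b = 0.3333 (C=14, D=7), p = 0.381349, fail to reject H0.


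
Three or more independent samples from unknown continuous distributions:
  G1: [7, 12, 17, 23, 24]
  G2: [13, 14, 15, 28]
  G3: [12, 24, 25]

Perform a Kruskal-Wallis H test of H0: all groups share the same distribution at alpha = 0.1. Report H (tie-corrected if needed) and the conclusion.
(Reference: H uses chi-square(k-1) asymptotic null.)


Step 1: Combine all N = 12 observations and assign midranks.
sorted (value, group, rank): (7,G1,1), (12,G1,2.5), (12,G3,2.5), (13,G2,4), (14,G2,5), (15,G2,6), (17,G1,7), (23,G1,8), (24,G1,9.5), (24,G3,9.5), (25,G3,11), (28,G2,12)
Step 2: Sum ranks within each group.
R_1 = 28 (n_1 = 5)
R_2 = 27 (n_2 = 4)
R_3 = 23 (n_3 = 3)
Step 3: H = 12/(N(N+1)) * sum(R_i^2/n_i) - 3(N+1)
     = 12/(12*13) * (28^2/5 + 27^2/4 + 23^2/3) - 3*13
     = 0.076923 * 515.383 - 39
     = 0.644872.
Step 4: Ties present; correction factor C = 1 - 12/(12^3 - 12) = 0.993007. Corrected H = 0.644872 / 0.993007 = 0.649413.
Step 5: Under H0, H ~ chi^2(2); p-value = 0.722739.
Step 6: alpha = 0.1. fail to reject H0.

H = 0.6494, df = 2, p = 0.722739, fail to reject H0.


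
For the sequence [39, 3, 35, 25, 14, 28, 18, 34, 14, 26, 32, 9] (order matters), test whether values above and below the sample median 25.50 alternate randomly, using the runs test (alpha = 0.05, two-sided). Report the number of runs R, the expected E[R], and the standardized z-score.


Step 1: Compute median = 25.50; label A = above, B = below.
Labels in order: ABABBABABAAB  (n_A = 6, n_B = 6)
Step 2: Count runs R = 10.
Step 3: Under H0 (random ordering), E[R] = 2*n_A*n_B/(n_A+n_B) + 1 = 2*6*6/12 + 1 = 7.0000.
        Var[R] = 2*n_A*n_B*(2*n_A*n_B - n_A - n_B) / ((n_A+n_B)^2 * (n_A+n_B-1)) = 4320/1584 = 2.7273.
        SD[R] = 1.6514.
Step 4: Continuity-corrected z = (R - 0.5 - E[R]) / SD[R] = (10 - 0.5 - 7.0000) / 1.6514 = 1.5138.
Step 5: Two-sided p-value via normal approximation = 2*(1 - Phi(|z|)) = 0.130070.
Step 6: alpha = 0.05. fail to reject H0.

R = 10, z = 1.5138, p = 0.130070, fail to reject H0.


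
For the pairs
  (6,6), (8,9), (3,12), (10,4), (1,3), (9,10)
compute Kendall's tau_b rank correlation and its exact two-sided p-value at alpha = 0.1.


Step 1: Enumerate the 15 unordered pairs (i,j) with i<j and classify each by sign(x_j-x_i) * sign(y_j-y_i).
  (1,2):dx=+2,dy=+3->C; (1,3):dx=-3,dy=+6->D; (1,4):dx=+4,dy=-2->D; (1,5):dx=-5,dy=-3->C
  (1,6):dx=+3,dy=+4->C; (2,3):dx=-5,dy=+3->D; (2,4):dx=+2,dy=-5->D; (2,5):dx=-7,dy=-6->C
  (2,6):dx=+1,dy=+1->C; (3,4):dx=+7,dy=-8->D; (3,5):dx=-2,dy=-9->C; (3,6):dx=+6,dy=-2->D
  (4,5):dx=-9,dy=-1->C; (4,6):dx=-1,dy=+6->D; (5,6):dx=+8,dy=+7->C
Step 2: C = 8, D = 7, total pairs = 15.
Step 3: tau = (C - D)/(n(n-1)/2) = (8 - 7)/15 = 0.066667.
Step 4: Exact two-sided p-value (enumerate n! = 720 permutations of y under H0): p = 1.000000.
Step 5: alpha = 0.1. fail to reject H0.

tau_b = 0.0667 (C=8, D=7), p = 1.000000, fail to reject H0.


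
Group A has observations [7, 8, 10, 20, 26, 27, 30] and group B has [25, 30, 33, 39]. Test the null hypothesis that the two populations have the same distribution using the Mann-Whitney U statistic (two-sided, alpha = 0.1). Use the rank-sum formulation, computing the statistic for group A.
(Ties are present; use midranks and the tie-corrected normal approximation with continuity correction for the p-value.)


Step 1: Combine and sort all 11 observations; assign midranks.
sorted (value, group): (7,X), (8,X), (10,X), (20,X), (25,Y), (26,X), (27,X), (30,X), (30,Y), (33,Y), (39,Y)
ranks: 7->1, 8->2, 10->3, 20->4, 25->5, 26->6, 27->7, 30->8.5, 30->8.5, 33->10, 39->11
Step 2: Rank sum for X: R1 = 1 + 2 + 3 + 4 + 6 + 7 + 8.5 = 31.5.
Step 3: U_X = R1 - n1(n1+1)/2 = 31.5 - 7*8/2 = 31.5 - 28 = 3.5.
       U_Y = n1*n2 - U_X = 28 - 3.5 = 24.5.
Step 4: Ties are present, so use the tie-corrected normal approximation (with continuity correction) for the p-value.
Step 5: p-value = 0.058207; compare to alpha = 0.1. reject H0.

U_X = 3.5, p = 0.058207, reject H0 at alpha = 0.1.


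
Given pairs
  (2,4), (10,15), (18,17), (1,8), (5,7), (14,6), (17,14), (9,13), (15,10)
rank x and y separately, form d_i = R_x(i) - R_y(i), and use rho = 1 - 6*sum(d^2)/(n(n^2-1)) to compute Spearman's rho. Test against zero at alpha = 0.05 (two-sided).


Step 1: Rank x and y separately (midranks; no ties here).
rank(x): 2->2, 10->5, 18->9, 1->1, 5->3, 14->6, 17->8, 9->4, 15->7
rank(y): 4->1, 15->8, 17->9, 8->4, 7->3, 6->2, 14->7, 13->6, 10->5
Step 2: d_i = R_x(i) - R_y(i); compute d_i^2.
  (2-1)^2=1, (5-8)^2=9, (9-9)^2=0, (1-4)^2=9, (3-3)^2=0, (6-2)^2=16, (8-7)^2=1, (4-6)^2=4, (7-5)^2=4
sum(d^2) = 44.
Step 3: rho = 1 - 6*44 / (9*(9^2 - 1)) = 1 - 264/720 = 0.633333.
Step 4: Under H0, t = rho * sqrt((n-2)/(1-rho^2)) = 2.1653 ~ t(7).
Step 5: Two-sided p-value from the t-distribution with 7 df = 0.067086.
Step 6: alpha = 0.05. fail to reject H0.

rho = 0.6333, p = 0.067086, fail to reject H0 at alpha = 0.05.


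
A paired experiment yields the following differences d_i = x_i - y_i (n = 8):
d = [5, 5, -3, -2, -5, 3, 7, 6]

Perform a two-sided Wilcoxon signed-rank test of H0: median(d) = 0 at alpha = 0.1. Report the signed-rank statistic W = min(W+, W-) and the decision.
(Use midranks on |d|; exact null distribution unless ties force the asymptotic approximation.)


Step 1: Drop any zero differences (none here) and take |d_i|.
|d| = [5, 5, 3, 2, 5, 3, 7, 6]
Step 2: Midrank |d_i| (ties get averaged ranks).
ranks: |5|->5, |5|->5, |3|->2.5, |2|->1, |5|->5, |3|->2.5, |7|->8, |6|->7
Step 3: Attach original signs; sum ranks with positive sign and with negative sign.
W+ = 5 + 5 + 2.5 + 8 + 7 = 27.5
W- = 2.5 + 1 + 5 = 8.5
(Check: W+ + W- = 36 should equal n(n+1)/2 = 36.)
Step 4: Test statistic W = min(W+, W-) = 8.5.
Step 5: Ties in |d|, so use the tie-corrected normal approximation.
        E[W] = n(n+1)/4 = 8*9/4 = 18.
        Tie groups: |d|=3 (t=2), |d|=5 (t=3); sum(t^3 - t) = 30.
        Var[W] = n(n+1)(2n+1)/24 - sum(t^3-t)/48 = 1224/24 - 30/48 = 50.375.
        z = (W - E[W]) / sqrt(Var[W]) = (8.5 - 18) / 7.0975 = -1.3385.
        Two-sided p = 2*Phi(z) = 0.180736.
Step 6: alpha = 0.1. fail to reject H0.

W+ = 27.5, W- = 8.5, W = min = 8.5, p = 0.180736, fail to reject H0.


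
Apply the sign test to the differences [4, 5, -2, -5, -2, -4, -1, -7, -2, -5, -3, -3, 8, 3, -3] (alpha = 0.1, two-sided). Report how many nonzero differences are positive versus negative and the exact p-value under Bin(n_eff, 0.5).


Step 1: Discard zero differences. Original n = 15; n_eff = number of nonzero differences = 15.
Nonzero differences (with sign): +4, +5, -2, -5, -2, -4, -1, -7, -2, -5, -3, -3, +8, +3, -3
Step 2: Count signs: positive = 4, negative = 11.
Step 3: Under H0: P(positive) = 0.5, so the number of positives S ~ Bin(15, 0.5).
Step 4: Two-sided exact p-value = sum of Bin(15,0.5) probabilities at or below the observed probability = 0.118469.
Step 5: alpha = 0.1. fail to reject H0.

n_eff = 15, pos = 4, neg = 11, p = 0.118469, fail to reject H0.


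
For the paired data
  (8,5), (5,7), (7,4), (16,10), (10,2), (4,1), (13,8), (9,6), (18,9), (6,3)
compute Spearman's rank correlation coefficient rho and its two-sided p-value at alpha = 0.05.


Step 1: Rank x and y separately (midranks; no ties here).
rank(x): 8->5, 5->2, 7->4, 16->9, 10->7, 4->1, 13->8, 9->6, 18->10, 6->3
rank(y): 5->5, 7->7, 4->4, 10->10, 2->2, 1->1, 8->8, 6->6, 9->9, 3->3
Step 2: d_i = R_x(i) - R_y(i); compute d_i^2.
  (5-5)^2=0, (2-7)^2=25, (4-4)^2=0, (9-10)^2=1, (7-2)^2=25, (1-1)^2=0, (8-8)^2=0, (6-6)^2=0, (10-9)^2=1, (3-3)^2=0
sum(d^2) = 52.
Step 3: rho = 1 - 6*52 / (10*(10^2 - 1)) = 1 - 312/990 = 0.684848.
Step 4: Under H0, t = rho * sqrt((n-2)/(1-rho^2)) = 2.6583 ~ t(8).
Step 5: Two-sided p-value from the t-distribution with 8 df = 0.028883.
Step 6: alpha = 0.05. reject H0.

rho = 0.6848, p = 0.028883, reject H0 at alpha = 0.05.


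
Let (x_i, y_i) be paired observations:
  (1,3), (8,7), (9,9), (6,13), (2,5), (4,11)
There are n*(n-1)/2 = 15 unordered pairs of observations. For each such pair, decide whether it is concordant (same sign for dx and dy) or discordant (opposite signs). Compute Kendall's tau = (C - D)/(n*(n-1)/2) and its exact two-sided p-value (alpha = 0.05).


Step 1: Enumerate the 15 unordered pairs (i,j) with i<j and classify each by sign(x_j-x_i) * sign(y_j-y_i).
  (1,2):dx=+7,dy=+4->C; (1,3):dx=+8,dy=+6->C; (1,4):dx=+5,dy=+10->C; (1,5):dx=+1,dy=+2->C
  (1,6):dx=+3,dy=+8->C; (2,3):dx=+1,dy=+2->C; (2,4):dx=-2,dy=+6->D; (2,5):dx=-6,dy=-2->C
  (2,6):dx=-4,dy=+4->D; (3,4):dx=-3,dy=+4->D; (3,5):dx=-7,dy=-4->C; (3,6):dx=-5,dy=+2->D
  (4,5):dx=-4,dy=-8->C; (4,6):dx=-2,dy=-2->C; (5,6):dx=+2,dy=+6->C
Step 2: C = 11, D = 4, total pairs = 15.
Step 3: tau = (C - D)/(n(n-1)/2) = (11 - 4)/15 = 0.466667.
Step 4: Exact two-sided p-value (enumerate n! = 720 permutations of y under H0): p = 0.272222.
Step 5: alpha = 0.05. fail to reject H0.

tau_b = 0.4667 (C=11, D=4), p = 0.272222, fail to reject H0.


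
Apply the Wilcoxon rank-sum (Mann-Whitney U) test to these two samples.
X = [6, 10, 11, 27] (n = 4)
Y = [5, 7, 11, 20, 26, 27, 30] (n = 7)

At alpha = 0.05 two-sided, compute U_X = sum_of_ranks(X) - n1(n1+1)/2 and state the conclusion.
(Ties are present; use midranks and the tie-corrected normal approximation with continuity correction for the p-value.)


Step 1: Combine and sort all 11 observations; assign midranks.
sorted (value, group): (5,Y), (6,X), (7,Y), (10,X), (11,X), (11,Y), (20,Y), (26,Y), (27,X), (27,Y), (30,Y)
ranks: 5->1, 6->2, 7->3, 10->4, 11->5.5, 11->5.5, 20->7, 26->8, 27->9.5, 27->9.5, 30->11
Step 2: Rank sum for X: R1 = 2 + 4 + 5.5 + 9.5 = 21.
Step 3: U_X = R1 - n1(n1+1)/2 = 21 - 4*5/2 = 21 - 10 = 11.
       U_Y = n1*n2 - U_X = 28 - 11 = 17.
Step 4: Ties are present, so use the tie-corrected normal approximation (with continuity correction) for the p-value.
Step 5: p-value = 0.635059; compare to alpha = 0.05. fail to reject H0.

U_X = 11, p = 0.635059, fail to reject H0 at alpha = 0.05.


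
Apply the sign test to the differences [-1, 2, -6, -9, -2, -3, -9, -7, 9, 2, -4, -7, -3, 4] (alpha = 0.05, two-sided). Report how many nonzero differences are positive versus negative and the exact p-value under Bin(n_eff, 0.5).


Step 1: Discard zero differences. Original n = 14; n_eff = number of nonzero differences = 14.
Nonzero differences (with sign): -1, +2, -6, -9, -2, -3, -9, -7, +9, +2, -4, -7, -3, +4
Step 2: Count signs: positive = 4, negative = 10.
Step 3: Under H0: P(positive) = 0.5, so the number of positives S ~ Bin(14, 0.5).
Step 4: Two-sided exact p-value = sum of Bin(14,0.5) probabilities at or below the observed probability = 0.179565.
Step 5: alpha = 0.05. fail to reject H0.

n_eff = 14, pos = 4, neg = 10, p = 0.179565, fail to reject H0.


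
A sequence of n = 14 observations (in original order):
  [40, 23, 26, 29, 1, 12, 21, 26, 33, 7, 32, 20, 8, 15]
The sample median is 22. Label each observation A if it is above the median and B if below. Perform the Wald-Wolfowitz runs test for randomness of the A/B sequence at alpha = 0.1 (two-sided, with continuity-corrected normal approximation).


Step 1: Compute median = 22; label A = above, B = below.
Labels in order: AAAABBBAABABBB  (n_A = 7, n_B = 7)
Step 2: Count runs R = 6.
Step 3: Under H0 (random ordering), E[R] = 2*n_A*n_B/(n_A+n_B) + 1 = 2*7*7/14 + 1 = 8.0000.
        Var[R] = 2*n_A*n_B*(2*n_A*n_B - n_A - n_B) / ((n_A+n_B)^2 * (n_A+n_B-1)) = 8232/2548 = 3.2308.
        SD[R] = 1.7974.
Step 4: Continuity-corrected z = (R + 0.5 - E[R]) / SD[R] = (6 + 0.5 - 8.0000) / 1.7974 = -0.8345.
Step 5: Two-sided p-value via normal approximation = 2*(1 - Phi(|z|)) = 0.403986.
Step 6: alpha = 0.1. fail to reject H0.

R = 6, z = -0.8345, p = 0.403986, fail to reject H0.


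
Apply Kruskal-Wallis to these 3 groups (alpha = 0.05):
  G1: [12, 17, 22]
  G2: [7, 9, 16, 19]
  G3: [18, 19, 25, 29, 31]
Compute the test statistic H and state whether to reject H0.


Step 1: Combine all N = 12 observations and assign midranks.
sorted (value, group, rank): (7,G2,1), (9,G2,2), (12,G1,3), (16,G2,4), (17,G1,5), (18,G3,6), (19,G2,7.5), (19,G3,7.5), (22,G1,9), (25,G3,10), (29,G3,11), (31,G3,12)
Step 2: Sum ranks within each group.
R_1 = 17 (n_1 = 3)
R_2 = 14.5 (n_2 = 4)
R_3 = 46.5 (n_3 = 5)
Step 3: H = 12/(N(N+1)) * sum(R_i^2/n_i) - 3(N+1)
     = 12/(12*13) * (17^2/3 + 14.5^2/4 + 46.5^2/5) - 3*13
     = 0.076923 * 581.346 - 39
     = 5.718910.
Step 4: Ties present; correction factor C = 1 - 6/(12^3 - 12) = 0.996503. Corrected H = 5.718910 / 0.996503 = 5.738977.
Step 5: Under H0, H ~ chi^2(2); p-value = 0.056728.
Step 6: alpha = 0.05. fail to reject H0.

H = 5.7390, df = 2, p = 0.056728, fail to reject H0.


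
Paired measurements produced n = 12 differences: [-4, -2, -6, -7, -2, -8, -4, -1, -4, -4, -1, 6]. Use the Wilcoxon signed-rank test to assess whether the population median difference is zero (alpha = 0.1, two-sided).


Step 1: Drop any zero differences (none here) and take |d_i|.
|d| = [4, 2, 6, 7, 2, 8, 4, 1, 4, 4, 1, 6]
Step 2: Midrank |d_i| (ties get averaged ranks).
ranks: |4|->6.5, |2|->3.5, |6|->9.5, |7|->11, |2|->3.5, |8|->12, |4|->6.5, |1|->1.5, |4|->6.5, |4|->6.5, |1|->1.5, |6|->9.5
Step 3: Attach original signs; sum ranks with positive sign and with negative sign.
W+ = 9.5 = 9.5
W- = 6.5 + 3.5 + 9.5 + 11 + 3.5 + 12 + 6.5 + 1.5 + 6.5 + 6.5 + 1.5 = 68.5
(Check: W+ + W- = 78 should equal n(n+1)/2 = 78.)
Step 4: Test statistic W = min(W+, W-) = 9.5.
Step 5: Ties in |d|, so use the tie-corrected normal approximation.
        E[W] = n(n+1)/4 = 12*13/4 = 39.
        Tie groups: |d|=1 (t=2), |d|=2 (t=2), |d|=4 (t=4), |d|=6 (t=2); sum(t^3 - t) = 78.
        Var[W] = n(n+1)(2n+1)/24 - sum(t^3-t)/48 = 3900/24 - 78/48 = 160.875.
        z = (W - E[W]) / sqrt(Var[W]) = (9.5 - 39) / 12.6837 = -2.3258.
        Two-sided p = 2*Phi(z) = 0.020028.
Step 6: alpha = 0.1. reject H0.

W+ = 9.5, W- = 68.5, W = min = 9.5, p = 0.020028, reject H0.


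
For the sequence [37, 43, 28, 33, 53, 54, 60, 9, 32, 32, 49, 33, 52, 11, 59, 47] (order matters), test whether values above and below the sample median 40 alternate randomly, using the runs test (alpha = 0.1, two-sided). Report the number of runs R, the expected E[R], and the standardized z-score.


Step 1: Compute median = 40; label A = above, B = below.
Labels in order: BABBAAABBBABABAA  (n_A = 8, n_B = 8)
Step 2: Count runs R = 10.
Step 3: Under H0 (random ordering), E[R] = 2*n_A*n_B/(n_A+n_B) + 1 = 2*8*8/16 + 1 = 9.0000.
        Var[R] = 2*n_A*n_B*(2*n_A*n_B - n_A - n_B) / ((n_A+n_B)^2 * (n_A+n_B-1)) = 14336/3840 = 3.7333.
        SD[R] = 1.9322.
Step 4: Continuity-corrected z = (R - 0.5 - E[R]) / SD[R] = (10 - 0.5 - 9.0000) / 1.9322 = 0.2588.
Step 5: Two-sided p-value via normal approximation = 2*(1 - Phi(|z|)) = 0.795809.
Step 6: alpha = 0.1. fail to reject H0.

R = 10, z = 0.2588, p = 0.795809, fail to reject H0.


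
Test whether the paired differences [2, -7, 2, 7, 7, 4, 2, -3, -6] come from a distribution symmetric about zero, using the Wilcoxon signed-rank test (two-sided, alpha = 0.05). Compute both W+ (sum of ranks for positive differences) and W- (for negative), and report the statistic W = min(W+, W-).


Step 1: Drop any zero differences (none here) and take |d_i|.
|d| = [2, 7, 2, 7, 7, 4, 2, 3, 6]
Step 2: Midrank |d_i| (ties get averaged ranks).
ranks: |2|->2, |7|->8, |2|->2, |7|->8, |7|->8, |4|->5, |2|->2, |3|->4, |6|->6
Step 3: Attach original signs; sum ranks with positive sign and with negative sign.
W+ = 2 + 2 + 8 + 8 + 5 + 2 = 27
W- = 8 + 4 + 6 = 18
(Check: W+ + W- = 45 should equal n(n+1)/2 = 45.)
Step 4: Test statistic W = min(W+, W-) = 18.
Step 5: Ties in |d|, so use the tie-corrected normal approximation.
        E[W] = n(n+1)/4 = 9*10/4 = 22.5.
        Tie groups: |d|=2 (t=3), |d|=7 (t=3); sum(t^3 - t) = 48.
        Var[W] = n(n+1)(2n+1)/24 - sum(t^3-t)/48 = 1710/24 - 48/48 = 70.25.
        z = (W - E[W]) / sqrt(Var[W]) = (18 - 22.5) / 8.3815 = -0.5369.
        Two-sided p = 2*Phi(z) = 0.591340.
Step 6: alpha = 0.05. fail to reject H0.

W+ = 27, W- = 18, W = min = 18, p = 0.591340, fail to reject H0.


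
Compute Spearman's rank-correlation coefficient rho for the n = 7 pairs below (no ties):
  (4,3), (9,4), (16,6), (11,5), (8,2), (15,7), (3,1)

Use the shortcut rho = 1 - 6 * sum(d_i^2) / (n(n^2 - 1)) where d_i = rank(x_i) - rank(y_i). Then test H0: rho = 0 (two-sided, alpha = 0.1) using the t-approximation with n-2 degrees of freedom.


Step 1: Rank x and y separately (midranks; no ties here).
rank(x): 4->2, 9->4, 16->7, 11->5, 8->3, 15->6, 3->1
rank(y): 3->3, 4->4, 6->6, 5->5, 2->2, 7->7, 1->1
Step 2: d_i = R_x(i) - R_y(i); compute d_i^2.
  (2-3)^2=1, (4-4)^2=0, (7-6)^2=1, (5-5)^2=0, (3-2)^2=1, (6-7)^2=1, (1-1)^2=0
sum(d^2) = 4.
Step 3: rho = 1 - 6*4 / (7*(7^2 - 1)) = 1 - 24/336 = 0.928571.
Step 4: Under H0, t = rho * sqrt((n-2)/(1-rho^2)) = 5.5943 ~ t(5).
Step 5: Two-sided p-value from the t-distribution with 5 df = 0.002519.
Step 6: alpha = 0.1. reject H0.

rho = 0.9286, p = 0.002519, reject H0 at alpha = 0.1.


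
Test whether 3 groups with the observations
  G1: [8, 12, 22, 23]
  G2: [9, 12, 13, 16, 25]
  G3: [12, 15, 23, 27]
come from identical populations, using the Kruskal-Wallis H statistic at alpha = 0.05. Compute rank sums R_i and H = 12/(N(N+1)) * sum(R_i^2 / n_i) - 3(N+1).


Step 1: Combine all N = 13 observations and assign midranks.
sorted (value, group, rank): (8,G1,1), (9,G2,2), (12,G1,4), (12,G2,4), (12,G3,4), (13,G2,6), (15,G3,7), (16,G2,8), (22,G1,9), (23,G1,10.5), (23,G3,10.5), (25,G2,12), (27,G3,13)
Step 2: Sum ranks within each group.
R_1 = 24.5 (n_1 = 4)
R_2 = 32 (n_2 = 5)
R_3 = 34.5 (n_3 = 4)
Step 3: H = 12/(N(N+1)) * sum(R_i^2/n_i) - 3(N+1)
     = 12/(13*14) * (24.5^2/4 + 32^2/5 + 34.5^2/4) - 3*14
     = 0.065934 * 652.425 - 42
     = 1.017033.
Step 4: Ties present; correction factor C = 1 - 30/(13^3 - 13) = 0.986264. Corrected H = 1.017033 / 0.986264 = 1.031198.
Step 5: Under H0, H ~ chi^2(2); p-value = 0.597143.
Step 6: alpha = 0.05. fail to reject H0.

H = 1.0312, df = 2, p = 0.597143, fail to reject H0.


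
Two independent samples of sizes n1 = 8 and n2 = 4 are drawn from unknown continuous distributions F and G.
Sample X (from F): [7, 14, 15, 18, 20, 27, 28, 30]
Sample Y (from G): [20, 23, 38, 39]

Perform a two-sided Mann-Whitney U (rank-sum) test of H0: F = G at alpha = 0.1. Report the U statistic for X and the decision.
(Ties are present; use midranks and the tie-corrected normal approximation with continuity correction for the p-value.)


Step 1: Combine and sort all 12 observations; assign midranks.
sorted (value, group): (7,X), (14,X), (15,X), (18,X), (20,X), (20,Y), (23,Y), (27,X), (28,X), (30,X), (38,Y), (39,Y)
ranks: 7->1, 14->2, 15->3, 18->4, 20->5.5, 20->5.5, 23->7, 27->8, 28->9, 30->10, 38->11, 39->12
Step 2: Rank sum for X: R1 = 1 + 2 + 3 + 4 + 5.5 + 8 + 9 + 10 = 42.5.
Step 3: U_X = R1 - n1(n1+1)/2 = 42.5 - 8*9/2 = 42.5 - 36 = 6.5.
       U_Y = n1*n2 - U_X = 32 - 6.5 = 25.5.
Step 4: Ties are present, so use the tie-corrected normal approximation (with continuity correction) for the p-value.
Step 5: p-value = 0.125707; compare to alpha = 0.1. fail to reject H0.

U_X = 6.5, p = 0.125707, fail to reject H0 at alpha = 0.1.


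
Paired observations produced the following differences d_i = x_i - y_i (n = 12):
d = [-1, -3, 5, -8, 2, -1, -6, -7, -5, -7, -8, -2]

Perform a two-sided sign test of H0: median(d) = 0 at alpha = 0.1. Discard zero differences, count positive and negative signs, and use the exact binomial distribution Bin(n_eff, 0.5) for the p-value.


Step 1: Discard zero differences. Original n = 12; n_eff = number of nonzero differences = 12.
Nonzero differences (with sign): -1, -3, +5, -8, +2, -1, -6, -7, -5, -7, -8, -2
Step 2: Count signs: positive = 2, negative = 10.
Step 3: Under H0: P(positive) = 0.5, so the number of positives S ~ Bin(12, 0.5).
Step 4: Two-sided exact p-value = sum of Bin(12,0.5) probabilities at or below the observed probability = 0.038574.
Step 5: alpha = 0.1. reject H0.

n_eff = 12, pos = 2, neg = 10, p = 0.038574, reject H0.


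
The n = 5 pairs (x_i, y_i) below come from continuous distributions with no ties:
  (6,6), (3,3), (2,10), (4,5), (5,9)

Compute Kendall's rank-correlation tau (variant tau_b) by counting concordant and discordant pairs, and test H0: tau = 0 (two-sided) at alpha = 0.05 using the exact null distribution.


Step 1: Enumerate the 10 unordered pairs (i,j) with i<j and classify each by sign(x_j-x_i) * sign(y_j-y_i).
  (1,2):dx=-3,dy=-3->C; (1,3):dx=-4,dy=+4->D; (1,4):dx=-2,dy=-1->C; (1,5):dx=-1,dy=+3->D
  (2,3):dx=-1,dy=+7->D; (2,4):dx=+1,dy=+2->C; (2,5):dx=+2,dy=+6->C; (3,4):dx=+2,dy=-5->D
  (3,5):dx=+3,dy=-1->D; (4,5):dx=+1,dy=+4->C
Step 2: C = 5, D = 5, total pairs = 10.
Step 3: tau = (C - D)/(n(n-1)/2) = (5 - 5)/10 = 0.000000.
Step 4: Exact two-sided p-value (enumerate n! = 120 permutations of y under H0): p = 1.000000.
Step 5: alpha = 0.05. fail to reject H0.

tau_b = 0.0000 (C=5, D=5), p = 1.000000, fail to reject H0.


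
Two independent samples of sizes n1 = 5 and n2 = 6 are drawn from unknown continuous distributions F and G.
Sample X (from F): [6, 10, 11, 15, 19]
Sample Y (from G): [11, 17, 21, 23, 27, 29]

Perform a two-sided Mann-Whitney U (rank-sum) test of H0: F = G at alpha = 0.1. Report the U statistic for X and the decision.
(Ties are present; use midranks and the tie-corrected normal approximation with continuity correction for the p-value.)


Step 1: Combine and sort all 11 observations; assign midranks.
sorted (value, group): (6,X), (10,X), (11,X), (11,Y), (15,X), (17,Y), (19,X), (21,Y), (23,Y), (27,Y), (29,Y)
ranks: 6->1, 10->2, 11->3.5, 11->3.5, 15->5, 17->6, 19->7, 21->8, 23->9, 27->10, 29->11
Step 2: Rank sum for X: R1 = 1 + 2 + 3.5 + 5 + 7 = 18.5.
Step 3: U_X = R1 - n1(n1+1)/2 = 18.5 - 5*6/2 = 18.5 - 15 = 3.5.
       U_Y = n1*n2 - U_X = 30 - 3.5 = 26.5.
Step 4: Ties are present, so use the tie-corrected normal approximation (with continuity correction) for the p-value.
Step 5: p-value = 0.044126; compare to alpha = 0.1. reject H0.

U_X = 3.5, p = 0.044126, reject H0 at alpha = 0.1.
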